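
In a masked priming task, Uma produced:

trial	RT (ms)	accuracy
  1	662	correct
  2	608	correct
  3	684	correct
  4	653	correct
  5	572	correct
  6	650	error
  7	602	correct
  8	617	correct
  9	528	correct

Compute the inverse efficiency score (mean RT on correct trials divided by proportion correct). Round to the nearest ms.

Correct trials (n=8): 662, 608, 684, 653, 572, 602, 617, 528
Mean correct RT = 4926/8 = 615.7500 ms
Proportion correct = 8/9
IES = 615.7500 / (8/9) = 692.719 ms

693 ms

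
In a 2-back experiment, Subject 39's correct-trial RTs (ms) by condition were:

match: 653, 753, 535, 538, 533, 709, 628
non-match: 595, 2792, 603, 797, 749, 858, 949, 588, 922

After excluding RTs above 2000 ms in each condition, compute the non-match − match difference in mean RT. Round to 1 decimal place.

non-match: exclude 2792
M(match) = 4349/7 = 621.286
M(non-match) = 6061/8 = 757.625
Difference = 757.625 − 621.286 = 136.339 ms

136.3 ms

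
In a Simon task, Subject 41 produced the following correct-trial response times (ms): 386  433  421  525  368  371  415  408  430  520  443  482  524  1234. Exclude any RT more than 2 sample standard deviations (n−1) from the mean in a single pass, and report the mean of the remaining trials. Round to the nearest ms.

n = 14, ΣRT = 6960, M = 497.143
Σ(x−M)² = 622195.71; s = √(622195.71/13) = 218.772
Cutoffs: 497.143 ± 2·218.772 → [59.6, 934.7]
Outside: 1234 → excluded.
Retained (n=13): Σ = 5726, mean = 5726/13 = 440.462

440 ms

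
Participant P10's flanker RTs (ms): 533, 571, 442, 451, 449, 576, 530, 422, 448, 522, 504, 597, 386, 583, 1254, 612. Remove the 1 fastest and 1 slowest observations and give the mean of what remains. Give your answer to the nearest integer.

517 ms

Sorted: 386, 422, 442, 448, 449, 451, 504, 522, 530, 533, 571, 576, 583, 597, 612, 1254
Drop lowest 1 (386) and highest 1 (1254)
Remaining (n=14): Σ = 7240, mean = 7240/14 = 517.143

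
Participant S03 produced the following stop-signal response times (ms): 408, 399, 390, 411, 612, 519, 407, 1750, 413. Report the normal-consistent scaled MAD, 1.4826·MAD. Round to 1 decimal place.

Sorted: 390, 399, 407, 408, 411, 413, 519, 612, 1750 → median = 411
|x − 411| sorted: 0, 2, 3, 4, 12, 21, 108, 201, 1339 → MAD = 12
Robust SD ≈ 1.4826 × 12 = 17.791

17.8 ms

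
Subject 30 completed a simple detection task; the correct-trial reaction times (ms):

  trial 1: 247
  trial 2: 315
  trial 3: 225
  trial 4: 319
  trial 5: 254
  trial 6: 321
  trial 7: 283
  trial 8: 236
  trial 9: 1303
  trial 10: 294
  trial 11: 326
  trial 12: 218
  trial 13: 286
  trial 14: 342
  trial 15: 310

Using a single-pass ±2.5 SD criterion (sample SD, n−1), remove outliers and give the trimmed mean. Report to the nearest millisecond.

284 ms

n = 15, ΣRT = 5279, M = 351.933
Σ(x−M)² = 991010.93; s = √(991010.93/14) = 266.057
Cutoffs: 351.933 ± 2.5·266.057 → [-313.2, 1017.1]
Outside: 1303 → excluded.
Retained (n=14): Σ = 3976, mean = 3976/14 = 284.000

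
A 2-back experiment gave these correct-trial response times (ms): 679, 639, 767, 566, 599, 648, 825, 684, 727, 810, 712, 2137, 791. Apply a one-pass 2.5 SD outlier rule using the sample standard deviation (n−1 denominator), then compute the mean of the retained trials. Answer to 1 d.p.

n = 13, ΣRT = 10584, M = 814.154
Σ(x−M)² = 1972211.69; s = √(1972211.69/12) = 405.402
Cutoffs: 814.154 ± 2.5·405.402 → [-199.4, 1827.7]
Outside: 2137 → excluded.
Retained (n=12): Σ = 8447, mean = 8447/12 = 703.917

703.9 ms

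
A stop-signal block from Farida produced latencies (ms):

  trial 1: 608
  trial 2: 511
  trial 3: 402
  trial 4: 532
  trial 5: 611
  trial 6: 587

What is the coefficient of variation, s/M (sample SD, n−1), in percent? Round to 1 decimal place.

n = 6, Σ = 3251, M = 541.8333
Σ(x−M)² = 31802.833; s = √(31802.833/5) = 79.7532
CV = 79.7532 / 541.8333 = 0.14719 = 14.719%

14.7%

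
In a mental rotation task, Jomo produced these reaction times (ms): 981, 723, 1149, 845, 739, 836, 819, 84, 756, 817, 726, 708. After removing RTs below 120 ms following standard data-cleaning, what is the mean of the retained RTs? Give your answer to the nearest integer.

827 ms

Excluded: 84
Retained (n=11): Σ = 9099
Mean = 9099/11 = 827.1818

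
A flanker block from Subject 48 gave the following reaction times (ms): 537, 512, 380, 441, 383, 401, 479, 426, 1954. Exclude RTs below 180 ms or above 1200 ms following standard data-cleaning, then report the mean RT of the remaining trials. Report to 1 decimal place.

Excluded: 1954
Retained (n=8): Σ = 3559
Mean = 3559/8 = 444.8750

444.9 ms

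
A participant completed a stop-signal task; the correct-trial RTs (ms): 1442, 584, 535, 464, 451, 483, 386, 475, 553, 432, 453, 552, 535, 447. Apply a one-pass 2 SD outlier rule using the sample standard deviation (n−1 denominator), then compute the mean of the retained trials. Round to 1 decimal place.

488.5 ms

n = 14, ΣRT = 7792, M = 556.571
Σ(x−M)² = 884827.43; s = √(884827.43/13) = 260.890
Cutoffs: 556.571 ± 2·260.890 → [34.8, 1078.4]
Outside: 1442 → excluded.
Retained (n=13): Σ = 6350, mean = 6350/13 = 488.462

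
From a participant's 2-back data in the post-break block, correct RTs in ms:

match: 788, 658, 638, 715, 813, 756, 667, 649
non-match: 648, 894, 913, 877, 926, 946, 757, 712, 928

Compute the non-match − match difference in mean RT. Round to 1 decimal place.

M(match) = 5684/8 = 710.500
M(non-match) = 7601/9 = 844.556
Difference = 844.556 − 710.500 = 134.056 ms

134.1 ms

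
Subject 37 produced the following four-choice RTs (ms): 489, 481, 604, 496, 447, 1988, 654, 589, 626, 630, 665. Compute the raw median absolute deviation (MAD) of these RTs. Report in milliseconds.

Sorted: 447, 481, 489, 496, 589, 604, 626, 630, 654, 665, 1988 → median = 604
|x − 604|: 115, 123, 0, 108, 157, 1384, 50, 15, 22, 26, 61
Sorted deviations: 0, 15, 22, 26, 50, 61, 108, 115, 123, 157, 1384 → MAD = 61

61 ms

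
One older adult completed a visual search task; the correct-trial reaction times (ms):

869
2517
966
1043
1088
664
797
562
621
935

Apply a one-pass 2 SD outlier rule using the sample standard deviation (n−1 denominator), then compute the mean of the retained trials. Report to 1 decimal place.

838.3 ms

n = 10, ΣRT = 10062, M = 1006.200
Σ(x−M)² = 2822629.60; s = √(2822629.60/9) = 560.023
Cutoffs: 1006.200 ± 2·560.023 → [-113.8, 2126.2]
Outside: 2517 → excluded.
Retained (n=9): Σ = 7545, mean = 7545/9 = 838.333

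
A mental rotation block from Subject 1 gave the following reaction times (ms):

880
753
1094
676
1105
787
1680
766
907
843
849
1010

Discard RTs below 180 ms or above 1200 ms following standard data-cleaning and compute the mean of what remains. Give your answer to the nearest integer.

879 ms

Excluded: 1680
Retained (n=11): Σ = 9670
Mean = 9670/11 = 879.0909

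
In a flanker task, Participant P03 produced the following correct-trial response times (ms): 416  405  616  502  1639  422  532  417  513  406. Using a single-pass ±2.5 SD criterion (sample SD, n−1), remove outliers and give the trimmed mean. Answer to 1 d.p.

469.9 ms

n = 10, ΣRT = 5868, M = 586.800
Σ(x−M)² = 1274521.60; s = √(1274521.60/9) = 376.316
Cutoffs: 586.800 ± 2.5·376.316 → [-354.0, 1527.6]
Outside: 1639 → excluded.
Retained (n=9): Σ = 4229, mean = 4229/9 = 469.889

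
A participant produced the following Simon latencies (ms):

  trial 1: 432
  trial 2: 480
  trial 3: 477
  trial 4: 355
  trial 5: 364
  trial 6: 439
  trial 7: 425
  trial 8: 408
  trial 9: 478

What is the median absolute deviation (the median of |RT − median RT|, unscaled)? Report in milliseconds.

Sorted: 355, 364, 408, 425, 432, 439, 477, 478, 480 → median = 432
|x − 432|: 0, 48, 45, 77, 68, 7, 7, 24, 46
Sorted deviations: 0, 7, 7, 24, 45, 46, 48, 68, 77 → MAD = 45

45 ms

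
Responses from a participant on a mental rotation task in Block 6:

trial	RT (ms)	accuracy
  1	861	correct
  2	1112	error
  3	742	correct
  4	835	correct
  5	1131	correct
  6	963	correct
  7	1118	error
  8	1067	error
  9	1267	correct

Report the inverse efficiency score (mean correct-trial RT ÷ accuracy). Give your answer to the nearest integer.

1450 ms

Correct trials (n=6): 861, 742, 835, 1131, 963, 1267
Mean correct RT = 5799/6 = 966.5000 ms
Proportion correct = 6/9
IES = 966.5000 / (6/9) = 1449.750 ms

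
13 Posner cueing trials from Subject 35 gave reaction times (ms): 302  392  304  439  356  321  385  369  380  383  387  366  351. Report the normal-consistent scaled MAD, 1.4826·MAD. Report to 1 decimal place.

Sorted: 302, 304, 321, 351, 356, 366, 369, 380, 383, 385, 387, 392, 439 → median = 369
|x − 369| sorted: 0, 3, 11, 13, 14, 16, 18, 18, 23, 48, 65, 67, 70 → MAD = 18
Robust SD ≈ 1.4826 × 18 = 26.687

26.7 ms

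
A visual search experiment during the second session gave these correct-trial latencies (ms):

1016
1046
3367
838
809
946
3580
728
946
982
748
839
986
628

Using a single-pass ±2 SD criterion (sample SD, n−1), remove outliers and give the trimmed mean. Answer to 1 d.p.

n = 14, ΣRT = 17459, M = 1247.071
Σ(x−M)² = 11777710.93; s = √(11777710.93/13) = 951.829
Cutoffs: 1247.071 ± 2·951.829 → [-656.6, 3150.7]
Outside: 3367, 3580 → excluded.
Retained (n=12): Σ = 10512, mean = 10512/12 = 876.000

876.0 ms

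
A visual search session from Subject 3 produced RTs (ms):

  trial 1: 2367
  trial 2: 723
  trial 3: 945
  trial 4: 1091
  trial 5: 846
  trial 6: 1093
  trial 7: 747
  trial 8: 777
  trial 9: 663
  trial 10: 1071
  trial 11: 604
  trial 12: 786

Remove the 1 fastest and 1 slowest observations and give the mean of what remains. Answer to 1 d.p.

Sorted: 604, 663, 723, 747, 777, 786, 846, 945, 1071, 1091, 1093, 2367
Drop lowest 1 (604) and highest 1 (2367)
Remaining (n=10): Σ = 8742, mean = 8742/10 = 874.200

874.2 ms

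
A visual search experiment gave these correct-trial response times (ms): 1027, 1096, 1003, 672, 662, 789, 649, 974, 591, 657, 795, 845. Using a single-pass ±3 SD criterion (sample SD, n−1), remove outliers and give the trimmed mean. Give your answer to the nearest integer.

813 ms

n = 12, ΣRT = 9760, M = 813.333
Σ(x−M)² = 333026.67; s = √(333026.67/11) = 173.998
Cutoffs: 813.333 ± 3·173.998 → [291.3, 1335.3]
No RTs fall outside the cutoffs; all 12 retained. Mean = 9760/12 = 813.333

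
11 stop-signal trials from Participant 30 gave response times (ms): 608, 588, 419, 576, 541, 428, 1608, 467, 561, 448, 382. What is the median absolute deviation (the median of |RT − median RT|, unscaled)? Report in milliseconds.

Sorted: 382, 419, 428, 448, 467, 541, 561, 576, 588, 608, 1608 → median = 541
|x − 541|: 67, 47, 122, 35, 0, 113, 1067, 74, 20, 93, 159
Sorted deviations: 0, 20, 35, 47, 67, 74, 93, 113, 122, 159, 1067 → MAD = 74

74 ms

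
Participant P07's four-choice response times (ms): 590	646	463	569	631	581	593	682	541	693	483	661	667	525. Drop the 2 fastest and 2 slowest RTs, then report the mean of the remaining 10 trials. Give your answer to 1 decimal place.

Sorted: 463, 483, 525, 541, 569, 581, 590, 593, 631, 646, 661, 667, 682, 693
Drop lowest 2 (463, 483) and highest 2 (682, 693)
Remaining (n=10): Σ = 6004, mean = 6004/10 = 600.400

600.4 ms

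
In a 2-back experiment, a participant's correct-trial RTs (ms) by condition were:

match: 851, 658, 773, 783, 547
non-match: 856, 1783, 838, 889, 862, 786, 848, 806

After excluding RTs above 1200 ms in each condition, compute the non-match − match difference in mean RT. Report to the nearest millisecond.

118 ms

non-match: exclude 1783
M(match) = 3612/5 = 722.400
M(non-match) = 5885/7 = 840.714
Difference = 840.714 − 722.400 = 118.314 ms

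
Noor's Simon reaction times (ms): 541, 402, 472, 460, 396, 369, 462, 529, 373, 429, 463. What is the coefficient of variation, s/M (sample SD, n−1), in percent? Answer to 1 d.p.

n = 11, Σ = 4896, M = 445.0909
Σ(x−M)² = 33304.909; s = √(33304.909/10) = 57.7104
CV = 57.7104 / 445.0909 = 0.12966 = 12.966%

13.0%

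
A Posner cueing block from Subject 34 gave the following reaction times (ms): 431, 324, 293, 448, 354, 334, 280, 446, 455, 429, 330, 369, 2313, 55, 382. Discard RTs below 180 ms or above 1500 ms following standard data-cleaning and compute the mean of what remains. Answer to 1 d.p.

Excluded: 55, 2313
Retained (n=13): Σ = 4875
Mean = 4875/13 = 375.0000

375.0 ms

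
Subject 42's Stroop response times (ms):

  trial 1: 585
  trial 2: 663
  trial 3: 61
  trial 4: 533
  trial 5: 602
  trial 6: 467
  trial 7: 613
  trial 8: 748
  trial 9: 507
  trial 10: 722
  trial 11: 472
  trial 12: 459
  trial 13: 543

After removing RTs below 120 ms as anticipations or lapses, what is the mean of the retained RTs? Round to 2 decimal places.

576.17 ms

Excluded: 61
Retained (n=12): Σ = 6914
Mean = 6914/12 = 576.1667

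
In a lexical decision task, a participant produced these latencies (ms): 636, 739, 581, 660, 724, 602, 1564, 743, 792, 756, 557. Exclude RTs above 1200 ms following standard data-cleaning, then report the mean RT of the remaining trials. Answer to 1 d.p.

679.0 ms

Excluded: 1564
Retained (n=10): Σ = 6790
Mean = 6790/10 = 679.0000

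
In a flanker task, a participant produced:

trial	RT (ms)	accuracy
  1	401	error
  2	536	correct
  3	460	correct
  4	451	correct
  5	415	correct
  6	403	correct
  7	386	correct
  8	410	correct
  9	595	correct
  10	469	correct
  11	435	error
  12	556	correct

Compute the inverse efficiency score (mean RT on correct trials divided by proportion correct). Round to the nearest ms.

Correct trials (n=10): 536, 460, 451, 415, 403, 386, 410, 595, 469, 556
Mean correct RT = 4681/10 = 468.1000 ms
Proportion correct = 10/12
IES = 468.1000 / (10/12) = 561.720 ms

562 ms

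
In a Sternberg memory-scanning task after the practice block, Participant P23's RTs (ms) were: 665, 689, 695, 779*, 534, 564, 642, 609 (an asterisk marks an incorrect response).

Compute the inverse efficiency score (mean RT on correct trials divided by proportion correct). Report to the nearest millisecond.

Correct trials (n=7): 665, 689, 695, 534, 564, 642, 609
Mean correct RT = 4398/7 = 628.2857 ms
Proportion correct = 7/8
IES = 628.2857 / (7/8) = 718.041 ms

718 ms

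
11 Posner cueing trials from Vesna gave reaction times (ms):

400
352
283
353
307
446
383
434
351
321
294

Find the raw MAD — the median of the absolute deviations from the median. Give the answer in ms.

45 ms

Sorted: 283, 294, 307, 321, 351, 352, 353, 383, 400, 434, 446 → median = 352
|x − 352|: 48, 0, 69, 1, 45, 94, 31, 82, 1, 31, 58
Sorted deviations: 0, 1, 1, 31, 31, 45, 48, 58, 69, 82, 94 → MAD = 45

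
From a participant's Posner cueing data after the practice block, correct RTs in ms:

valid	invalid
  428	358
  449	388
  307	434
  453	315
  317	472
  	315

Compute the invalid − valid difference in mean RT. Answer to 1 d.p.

M(valid) = 1954/5 = 390.800
M(invalid) = 2282/6 = 380.333
Difference = 380.333 − 390.800 = -10.467 ms

-10.5 ms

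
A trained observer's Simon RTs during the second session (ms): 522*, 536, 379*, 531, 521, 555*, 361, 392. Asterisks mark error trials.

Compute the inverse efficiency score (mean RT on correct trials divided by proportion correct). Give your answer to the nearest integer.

749 ms

Correct trials (n=5): 536, 531, 521, 361, 392
Mean correct RT = 2341/5 = 468.2000 ms
Proportion correct = 5/8
IES = 468.2000 / (5/8) = 749.120 ms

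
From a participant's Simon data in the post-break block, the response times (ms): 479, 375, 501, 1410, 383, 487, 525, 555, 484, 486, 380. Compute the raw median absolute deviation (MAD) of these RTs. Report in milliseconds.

39 ms

Sorted: 375, 380, 383, 479, 484, 486, 487, 501, 525, 555, 1410 → median = 486
|x − 486|: 7, 111, 15, 924, 103, 1, 39, 69, 2, 0, 106
Sorted deviations: 0, 1, 2, 7, 15, 39, 69, 103, 106, 111, 924 → MAD = 39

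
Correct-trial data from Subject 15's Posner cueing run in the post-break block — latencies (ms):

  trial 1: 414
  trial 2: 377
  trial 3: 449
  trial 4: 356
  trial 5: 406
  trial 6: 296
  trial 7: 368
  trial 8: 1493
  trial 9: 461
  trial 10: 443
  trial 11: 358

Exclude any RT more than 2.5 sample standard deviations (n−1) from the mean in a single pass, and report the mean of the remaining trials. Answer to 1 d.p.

392.8 ms

n = 11, ΣRT = 5421, M = 492.818
Σ(x−M)² = 1124153.64; s = √(1124153.64/10) = 335.284
Cutoffs: 492.818 ± 2.5·335.284 → [-345.4, 1331.0]
Outside: 1493 → excluded.
Retained (n=10): Σ = 3928, mean = 3928/10 = 392.800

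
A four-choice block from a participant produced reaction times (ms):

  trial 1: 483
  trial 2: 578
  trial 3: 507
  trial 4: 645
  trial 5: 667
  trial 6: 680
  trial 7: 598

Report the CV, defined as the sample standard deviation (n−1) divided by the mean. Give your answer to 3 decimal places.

n = 7, Σ = 4158, M = 594.0000
Σ(x−M)² = 35488.000; s = √(35488.000/6) = 76.9069
CV = 76.9069 / 594.0000 = 0.12947

0.129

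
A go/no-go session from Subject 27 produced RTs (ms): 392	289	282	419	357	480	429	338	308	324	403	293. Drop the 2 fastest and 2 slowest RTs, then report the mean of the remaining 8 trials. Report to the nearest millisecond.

Sorted: 282, 289, 293, 308, 324, 338, 357, 392, 403, 419, 429, 480
Drop lowest 2 (282, 289) and highest 2 (429, 480)
Remaining (n=8): Σ = 2834, mean = 2834/8 = 354.250

354 ms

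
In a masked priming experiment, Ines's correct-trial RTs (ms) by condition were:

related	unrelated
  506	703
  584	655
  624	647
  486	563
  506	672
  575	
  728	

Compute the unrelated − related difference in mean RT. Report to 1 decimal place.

75.3 ms

M(related) = 4009/7 = 572.714
M(unrelated) = 3240/5 = 648.000
Difference = 648.000 − 572.714 = 75.286 ms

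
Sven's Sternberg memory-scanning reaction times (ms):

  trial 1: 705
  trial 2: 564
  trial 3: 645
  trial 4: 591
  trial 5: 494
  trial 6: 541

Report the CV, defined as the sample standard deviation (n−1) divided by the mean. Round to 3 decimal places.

0.128

n = 6, Σ = 3540, M = 590.0000
Σ(x−M)² = 28544.000; s = √(28544.000/5) = 75.5566
CV = 75.5566 / 590.0000 = 0.12806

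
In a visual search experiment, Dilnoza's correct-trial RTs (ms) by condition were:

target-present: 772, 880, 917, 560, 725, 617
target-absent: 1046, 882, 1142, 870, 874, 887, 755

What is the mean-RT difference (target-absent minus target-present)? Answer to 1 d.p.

M(target-present) = 4471/6 = 745.167
M(target-absent) = 6456/7 = 922.286
Difference = 922.286 − 745.167 = 177.119 ms

177.1 ms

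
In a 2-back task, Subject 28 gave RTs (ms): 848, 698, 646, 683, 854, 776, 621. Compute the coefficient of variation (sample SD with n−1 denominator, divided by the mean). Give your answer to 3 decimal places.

n = 7, Σ = 5126, M = 732.2857
Σ(x−M)² = 53549.429; s = √(53549.429/6) = 94.4717
CV = 94.4717 / 732.2857 = 0.12901

0.129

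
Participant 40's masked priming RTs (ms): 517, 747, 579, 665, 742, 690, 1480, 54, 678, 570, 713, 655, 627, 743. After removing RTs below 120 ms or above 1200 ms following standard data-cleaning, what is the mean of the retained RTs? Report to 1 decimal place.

660.5 ms

Excluded: 54, 1480
Retained (n=12): Σ = 7926
Mean = 7926/12 = 660.5000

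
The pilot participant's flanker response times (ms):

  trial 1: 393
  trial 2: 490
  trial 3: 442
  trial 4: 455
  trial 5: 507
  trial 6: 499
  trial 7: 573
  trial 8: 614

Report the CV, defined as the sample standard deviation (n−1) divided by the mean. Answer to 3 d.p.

n = 8, Σ = 3973, M = 496.6250
Σ(x−M)² = 35221.875; s = √(35221.875/7) = 70.9345
CV = 70.9345 / 496.6250 = 0.14283

0.143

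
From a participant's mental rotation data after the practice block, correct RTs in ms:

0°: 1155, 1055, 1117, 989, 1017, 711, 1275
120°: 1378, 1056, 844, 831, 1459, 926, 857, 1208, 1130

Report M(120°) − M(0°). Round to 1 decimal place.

31.0 ms

M(0°) = 7319/7 = 1045.571
M(120°) = 9689/9 = 1076.556
Difference = 1076.556 − 1045.571 = 30.984 ms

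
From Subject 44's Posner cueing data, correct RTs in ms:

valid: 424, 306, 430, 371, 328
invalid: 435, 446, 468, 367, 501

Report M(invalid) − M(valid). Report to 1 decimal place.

71.6 ms

M(valid) = 1859/5 = 371.800
M(invalid) = 2217/5 = 443.400
Difference = 443.400 − 371.800 = 71.600 ms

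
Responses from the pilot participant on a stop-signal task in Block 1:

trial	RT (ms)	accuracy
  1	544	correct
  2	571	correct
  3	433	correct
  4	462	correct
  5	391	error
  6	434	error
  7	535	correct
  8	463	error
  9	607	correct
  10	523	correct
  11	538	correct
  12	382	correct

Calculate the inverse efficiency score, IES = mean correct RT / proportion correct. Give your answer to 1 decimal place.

Correct trials (n=9): 544, 571, 433, 462, 535, 607, 523, 538, 382
Mean correct RT = 4595/9 = 510.5556 ms
Proportion correct = 9/12
IES = 510.5556 / (9/12) = 680.741 ms

680.7 ms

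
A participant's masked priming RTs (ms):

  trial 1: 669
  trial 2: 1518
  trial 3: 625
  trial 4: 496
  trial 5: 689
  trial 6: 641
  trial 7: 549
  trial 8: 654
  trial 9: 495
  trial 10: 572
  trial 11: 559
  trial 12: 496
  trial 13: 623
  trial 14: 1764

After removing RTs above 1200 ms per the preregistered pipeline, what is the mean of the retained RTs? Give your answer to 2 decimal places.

589.00 ms

Excluded: 1518, 1764
Retained (n=12): Σ = 7068
Mean = 7068/12 = 589.0000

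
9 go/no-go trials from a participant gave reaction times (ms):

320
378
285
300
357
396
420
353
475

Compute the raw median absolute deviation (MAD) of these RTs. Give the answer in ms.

39 ms

Sorted: 285, 300, 320, 353, 357, 378, 396, 420, 475 → median = 357
|x − 357|: 37, 21, 72, 57, 0, 39, 63, 4, 118
Sorted deviations: 0, 4, 21, 37, 39, 57, 63, 72, 118 → MAD = 39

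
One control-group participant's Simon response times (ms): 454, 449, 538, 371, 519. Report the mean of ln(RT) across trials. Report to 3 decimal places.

ln(RT): 6.1181, 6.1070, 6.2879, 5.9162, 6.2519
Σ ln(RT) = 30.6811
Mean = 30.6811/5 = 6.13622

6.136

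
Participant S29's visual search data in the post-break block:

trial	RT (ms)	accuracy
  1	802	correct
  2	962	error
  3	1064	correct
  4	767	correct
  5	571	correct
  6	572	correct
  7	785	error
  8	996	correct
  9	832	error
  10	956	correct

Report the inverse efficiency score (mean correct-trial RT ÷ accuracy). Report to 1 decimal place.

1169.0 ms

Correct trials (n=7): 802, 1064, 767, 571, 572, 996, 956
Mean correct RT = 5728/7 = 818.2857 ms
Proportion correct = 7/10
IES = 818.2857 / (7/10) = 1168.980 ms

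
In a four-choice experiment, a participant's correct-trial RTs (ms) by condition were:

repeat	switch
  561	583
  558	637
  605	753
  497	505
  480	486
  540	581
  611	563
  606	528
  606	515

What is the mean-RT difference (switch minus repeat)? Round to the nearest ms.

10 ms

M(repeat) = 5064/9 = 562.667
M(switch) = 5151/9 = 572.333
Difference = 572.333 − 562.667 = 9.667 ms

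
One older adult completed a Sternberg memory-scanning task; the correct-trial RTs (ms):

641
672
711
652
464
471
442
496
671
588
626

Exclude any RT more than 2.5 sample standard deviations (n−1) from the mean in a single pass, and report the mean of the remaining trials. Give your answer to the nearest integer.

n = 11, ΣRT = 6434, M = 584.909
Σ(x−M)² = 96162.91; s = √(96162.91/10) = 98.063
Cutoffs: 584.909 ± 2.5·98.063 → [339.8, 830.1]
No RTs fall outside the cutoffs; all 11 retained. Mean = 6434/11 = 584.909

585 ms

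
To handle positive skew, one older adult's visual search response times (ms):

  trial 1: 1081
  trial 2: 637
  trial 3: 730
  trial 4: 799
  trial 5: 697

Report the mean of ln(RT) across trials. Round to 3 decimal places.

ln(RT): 6.9856, 6.4568, 6.5930, 6.6834, 6.5468
Σ ln(RT) = 33.2656
Mean = 33.2656/5 = 6.65312

6.653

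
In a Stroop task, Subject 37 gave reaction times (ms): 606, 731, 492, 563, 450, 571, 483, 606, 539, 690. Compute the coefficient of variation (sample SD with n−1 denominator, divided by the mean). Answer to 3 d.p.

n = 10, Σ = 5731, M = 573.1000
Σ(x−M)² = 71880.900; s = √(71880.900/9) = 89.3687
CV = 89.3687 / 573.1000 = 0.15594

0.156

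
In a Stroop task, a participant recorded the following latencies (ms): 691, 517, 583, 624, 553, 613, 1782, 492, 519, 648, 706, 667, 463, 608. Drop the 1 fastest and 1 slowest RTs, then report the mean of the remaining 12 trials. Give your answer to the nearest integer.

Sorted: 463, 492, 517, 519, 553, 583, 608, 613, 624, 648, 667, 691, 706, 1782
Drop lowest 1 (463) and highest 1 (1782)
Remaining (n=12): Σ = 7221, mean = 7221/12 = 601.750

602 ms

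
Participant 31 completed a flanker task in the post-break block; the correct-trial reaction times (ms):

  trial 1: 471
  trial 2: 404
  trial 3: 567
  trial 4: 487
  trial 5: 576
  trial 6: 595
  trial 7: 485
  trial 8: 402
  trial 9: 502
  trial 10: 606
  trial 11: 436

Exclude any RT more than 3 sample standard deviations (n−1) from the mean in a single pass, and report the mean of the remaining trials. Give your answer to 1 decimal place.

502.8 ms

n = 11, ΣRT = 5531, M = 502.818
Σ(x−M)² = 54593.64; s = √(54593.64/10) = 73.888
Cutoffs: 502.818 ± 3·73.888 → [281.2, 724.5]
No RTs fall outside the cutoffs; all 11 retained. Mean = 5531/11 = 502.818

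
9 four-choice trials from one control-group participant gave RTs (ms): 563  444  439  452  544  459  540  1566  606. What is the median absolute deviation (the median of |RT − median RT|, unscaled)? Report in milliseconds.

Sorted: 439, 444, 452, 459, 540, 544, 563, 606, 1566 → median = 540
|x − 540|: 23, 96, 101, 88, 4, 81, 0, 1026, 66
Sorted deviations: 0, 4, 23, 66, 81, 88, 96, 101, 1026 → MAD = 81

81 ms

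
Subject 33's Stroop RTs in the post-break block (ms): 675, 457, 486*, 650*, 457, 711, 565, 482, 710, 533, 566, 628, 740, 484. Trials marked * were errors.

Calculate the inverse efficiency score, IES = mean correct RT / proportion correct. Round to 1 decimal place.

681.3 ms

Correct trials (n=12): 675, 457, 457, 711, 565, 482, 710, 533, 566, 628, 740, 484
Mean correct RT = 7008/12 = 584.0000 ms
Proportion correct = 12/14
IES = 584.0000 / (12/14) = 681.333 ms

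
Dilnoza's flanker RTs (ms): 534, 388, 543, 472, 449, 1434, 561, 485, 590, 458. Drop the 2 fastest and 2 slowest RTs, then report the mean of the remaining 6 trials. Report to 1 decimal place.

Sorted: 388, 449, 458, 472, 485, 534, 543, 561, 590, 1434
Drop lowest 2 (388, 449) and highest 2 (590, 1434)
Remaining (n=6): Σ = 3053, mean = 3053/6 = 508.833

508.8 ms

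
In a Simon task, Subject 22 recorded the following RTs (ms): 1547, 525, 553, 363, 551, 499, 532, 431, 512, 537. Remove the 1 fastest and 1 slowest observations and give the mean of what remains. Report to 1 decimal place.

517.5 ms

Sorted: 363, 431, 499, 512, 525, 532, 537, 551, 553, 1547
Drop lowest 1 (363) and highest 1 (1547)
Remaining (n=8): Σ = 4140, mean = 4140/8 = 517.500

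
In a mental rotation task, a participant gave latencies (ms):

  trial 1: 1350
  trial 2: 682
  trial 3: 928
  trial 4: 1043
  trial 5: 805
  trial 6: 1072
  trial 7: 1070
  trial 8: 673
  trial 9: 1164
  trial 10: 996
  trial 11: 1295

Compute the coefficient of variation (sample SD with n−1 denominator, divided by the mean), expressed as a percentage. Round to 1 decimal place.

n = 11, Σ = 11078, M = 1007.0909
Σ(x−M)² = 499078.909; s = √(499078.909/10) = 223.4007
CV = 223.4007 / 1007.0909 = 0.22183 = 22.183%

22.2%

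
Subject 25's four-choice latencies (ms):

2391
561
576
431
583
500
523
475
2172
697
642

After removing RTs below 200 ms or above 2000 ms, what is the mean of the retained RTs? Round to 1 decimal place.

Excluded: 2172, 2391
Retained (n=9): Σ = 4988
Mean = 4988/9 = 554.2222

554.2 ms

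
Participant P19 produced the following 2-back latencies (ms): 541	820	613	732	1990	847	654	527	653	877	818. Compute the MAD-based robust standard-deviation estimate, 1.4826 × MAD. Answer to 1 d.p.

170.5 ms

Sorted: 527, 541, 613, 653, 654, 732, 818, 820, 847, 877, 1990 → median = 732
|x − 732| sorted: 0, 78, 79, 86, 88, 115, 119, 145, 191, 205, 1258 → MAD = 115
Robust SD ≈ 1.4826 × 115 = 170.499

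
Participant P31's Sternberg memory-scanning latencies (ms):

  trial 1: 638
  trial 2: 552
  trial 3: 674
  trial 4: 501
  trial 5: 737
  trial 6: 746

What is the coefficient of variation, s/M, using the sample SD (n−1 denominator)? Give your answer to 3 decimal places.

n = 6, Σ = 3848, M = 641.3333
Σ(x−M)² = 48859.333; s = √(48859.333/5) = 98.8528
CV = 98.8528 / 641.3333 = 0.15414

0.154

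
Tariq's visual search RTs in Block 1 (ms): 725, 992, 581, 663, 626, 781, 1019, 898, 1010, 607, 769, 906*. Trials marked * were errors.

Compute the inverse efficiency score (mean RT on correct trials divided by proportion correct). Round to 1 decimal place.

Correct trials (n=11): 725, 992, 581, 663, 626, 781, 1019, 898, 1010, 607, 769
Mean correct RT = 8671/11 = 788.2727 ms
Proportion correct = 11/12
IES = 788.2727 / (11/12) = 859.934 ms

859.9 ms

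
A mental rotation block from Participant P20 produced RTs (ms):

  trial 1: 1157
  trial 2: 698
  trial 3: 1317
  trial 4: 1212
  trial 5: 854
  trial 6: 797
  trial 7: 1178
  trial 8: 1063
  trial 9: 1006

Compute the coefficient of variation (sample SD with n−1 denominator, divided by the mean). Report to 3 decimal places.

n = 9, Σ = 9282, M = 1031.3333
Σ(x−M)² = 350664.000; s = √(350664.000/8) = 209.3633
CV = 209.3633 / 1031.3333 = 0.20300

0.203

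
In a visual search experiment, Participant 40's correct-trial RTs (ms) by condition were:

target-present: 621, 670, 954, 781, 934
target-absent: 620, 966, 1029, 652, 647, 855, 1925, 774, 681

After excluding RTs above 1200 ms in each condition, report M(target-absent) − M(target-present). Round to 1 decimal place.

target-absent: exclude 1925
M(target-present) = 3960/5 = 792.000
M(target-absent) = 6224/8 = 778.000
Difference = 778.000 − 792.000 = -14.000 ms

-14.0 ms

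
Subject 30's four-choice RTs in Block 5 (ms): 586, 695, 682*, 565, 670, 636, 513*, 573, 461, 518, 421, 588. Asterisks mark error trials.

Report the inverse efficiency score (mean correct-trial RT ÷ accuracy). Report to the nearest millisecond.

Correct trials (n=10): 586, 695, 565, 670, 636, 573, 461, 518, 421, 588
Mean correct RT = 5713/10 = 571.3000 ms
Proportion correct = 10/12
IES = 571.3000 / (10/12) = 685.560 ms

686 ms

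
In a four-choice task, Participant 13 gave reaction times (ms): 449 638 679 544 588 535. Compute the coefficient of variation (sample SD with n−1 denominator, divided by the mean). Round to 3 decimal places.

n = 6, Σ = 3433, M = 572.1667
Σ(x−M)² = 33342.833; s = √(33342.833/5) = 81.6613
CV = 81.6613 / 572.1667 = 0.14272

0.143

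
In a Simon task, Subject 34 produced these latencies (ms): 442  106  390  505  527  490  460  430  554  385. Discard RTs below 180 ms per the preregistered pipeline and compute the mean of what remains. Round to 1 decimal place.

464.8 ms

Excluded: 106
Retained (n=9): Σ = 4183
Mean = 4183/9 = 464.7778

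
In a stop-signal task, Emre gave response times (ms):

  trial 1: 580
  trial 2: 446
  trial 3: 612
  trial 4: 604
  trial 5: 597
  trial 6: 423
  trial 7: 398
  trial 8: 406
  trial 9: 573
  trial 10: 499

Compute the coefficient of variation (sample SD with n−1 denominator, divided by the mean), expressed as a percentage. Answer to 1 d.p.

n = 10, Σ = 5138, M = 513.8000
Σ(x−M)² = 70679.600; s = √(70679.600/9) = 88.6188
CV = 88.6188 / 513.8000 = 0.17248 = 17.248%

17.2%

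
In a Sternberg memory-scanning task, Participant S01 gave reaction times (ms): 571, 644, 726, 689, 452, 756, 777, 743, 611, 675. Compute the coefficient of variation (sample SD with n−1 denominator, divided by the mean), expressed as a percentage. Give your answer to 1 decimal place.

15.0%

n = 10, Σ = 6644, M = 664.4000
Σ(x−M)² = 88864.400; s = √(88864.400/9) = 99.3671
CV = 99.3671 / 664.4000 = 0.14956 = 14.956%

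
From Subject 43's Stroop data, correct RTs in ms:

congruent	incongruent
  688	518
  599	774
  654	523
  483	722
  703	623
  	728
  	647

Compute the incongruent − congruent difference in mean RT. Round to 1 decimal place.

M(congruent) = 3127/5 = 625.400
M(incongruent) = 4535/7 = 647.857
Difference = 647.857 − 625.400 = 22.457 ms

22.5 ms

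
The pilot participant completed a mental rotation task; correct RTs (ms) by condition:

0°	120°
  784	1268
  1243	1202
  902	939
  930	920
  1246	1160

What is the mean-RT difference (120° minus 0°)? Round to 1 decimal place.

M(0°) = 5105/5 = 1021.000
M(120°) = 5489/5 = 1097.800
Difference = 1097.800 − 1021.000 = 76.800 ms

76.8 ms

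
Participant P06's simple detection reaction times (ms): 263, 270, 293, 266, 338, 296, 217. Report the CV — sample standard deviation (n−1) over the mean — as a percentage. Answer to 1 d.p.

n = 7, Σ = 1943, M = 277.5714
Σ(x−M)² = 8301.714; s = √(8301.714/6) = 37.1970
CV = 37.1970 / 277.5714 = 0.13401 = 13.401%

13.4%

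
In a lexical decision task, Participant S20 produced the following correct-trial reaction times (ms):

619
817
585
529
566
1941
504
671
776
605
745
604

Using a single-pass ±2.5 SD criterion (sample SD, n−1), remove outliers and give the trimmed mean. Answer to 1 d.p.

638.3 ms

n = 12, ΣRT = 8962, M = 746.833
Σ(x−M)² = 1659731.67; s = √(1659731.67/11) = 388.439
Cutoffs: 746.833 ± 2.5·388.439 → [-224.3, 1717.9]
Outside: 1941 → excluded.
Retained (n=11): Σ = 7021, mean = 7021/11 = 638.273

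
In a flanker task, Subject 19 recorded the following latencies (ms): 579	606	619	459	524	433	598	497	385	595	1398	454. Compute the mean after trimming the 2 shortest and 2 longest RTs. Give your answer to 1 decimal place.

Sorted: 385, 433, 454, 459, 497, 524, 579, 595, 598, 606, 619, 1398
Drop lowest 2 (385, 433) and highest 2 (619, 1398)
Remaining (n=8): Σ = 4312, mean = 4312/8 = 539.000

539.0 ms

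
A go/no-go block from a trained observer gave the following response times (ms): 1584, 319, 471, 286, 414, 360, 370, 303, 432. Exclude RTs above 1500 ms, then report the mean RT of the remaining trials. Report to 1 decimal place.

369.4 ms

Excluded: 1584
Retained (n=8): Σ = 2955
Mean = 2955/8 = 369.3750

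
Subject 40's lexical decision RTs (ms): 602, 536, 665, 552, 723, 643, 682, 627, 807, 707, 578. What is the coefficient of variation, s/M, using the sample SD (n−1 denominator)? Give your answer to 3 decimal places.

0.125

n = 11, Σ = 7122, M = 647.4545
Σ(x−M)² = 65070.727; s = √(65070.727/10) = 80.6664
CV = 80.6664 / 647.4545 = 0.12459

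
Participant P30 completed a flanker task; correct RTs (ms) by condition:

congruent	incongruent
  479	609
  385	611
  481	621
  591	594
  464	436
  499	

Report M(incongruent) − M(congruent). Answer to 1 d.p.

M(congruent) = 2899/6 = 483.167
M(incongruent) = 2871/5 = 574.200
Difference = 574.200 − 483.167 = 91.033 ms

91.0 ms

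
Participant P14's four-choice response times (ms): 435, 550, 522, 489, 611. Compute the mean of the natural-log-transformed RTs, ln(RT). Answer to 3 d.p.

6.250

ln(RT): 6.0753, 6.3099, 6.2577, 6.1924, 6.4151
Σ ln(RT) = 31.2504
Mean = 31.2504/5 = 6.25008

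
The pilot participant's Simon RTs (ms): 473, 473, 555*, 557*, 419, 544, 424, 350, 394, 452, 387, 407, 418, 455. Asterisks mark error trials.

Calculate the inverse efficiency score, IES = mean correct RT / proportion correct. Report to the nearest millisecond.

505 ms

Correct trials (n=12): 473, 473, 419, 544, 424, 350, 394, 452, 387, 407, 418, 455
Mean correct RT = 5196/12 = 433.0000 ms
Proportion correct = 12/14
IES = 433.0000 / (12/14) = 505.167 ms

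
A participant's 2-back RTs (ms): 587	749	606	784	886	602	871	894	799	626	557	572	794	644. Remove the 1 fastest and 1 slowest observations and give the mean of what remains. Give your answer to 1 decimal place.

Sorted: 557, 572, 587, 602, 606, 626, 644, 749, 784, 794, 799, 871, 886, 894
Drop lowest 1 (557) and highest 1 (894)
Remaining (n=12): Σ = 8520, mean = 8520/12 = 710.000

710.0 ms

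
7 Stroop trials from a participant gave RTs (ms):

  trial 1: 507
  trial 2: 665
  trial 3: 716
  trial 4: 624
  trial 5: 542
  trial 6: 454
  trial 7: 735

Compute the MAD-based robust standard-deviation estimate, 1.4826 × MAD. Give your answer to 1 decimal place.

Sorted: 454, 507, 542, 624, 665, 716, 735 → median = 624
|x − 624| sorted: 0, 41, 82, 92, 111, 117, 170 → MAD = 92
Robust SD ≈ 1.4826 × 92 = 136.399

136.4 ms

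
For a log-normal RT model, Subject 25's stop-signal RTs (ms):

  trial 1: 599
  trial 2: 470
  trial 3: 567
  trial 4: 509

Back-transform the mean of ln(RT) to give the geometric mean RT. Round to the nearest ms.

534 ms

ln(RT): 6.3953, 6.1527, 6.3404, 6.2324
Mean ln(RT) = 25.1208/4 = 6.28020
Geometric mean = exp(6.28020) = 533.90 ms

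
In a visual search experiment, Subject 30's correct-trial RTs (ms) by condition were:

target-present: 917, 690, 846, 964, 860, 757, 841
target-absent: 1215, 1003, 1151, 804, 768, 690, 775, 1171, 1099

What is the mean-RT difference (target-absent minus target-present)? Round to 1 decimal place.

124.7 ms

M(target-present) = 5875/7 = 839.286
M(target-absent) = 8676/9 = 964.000
Difference = 964.000 − 839.286 = 124.714 ms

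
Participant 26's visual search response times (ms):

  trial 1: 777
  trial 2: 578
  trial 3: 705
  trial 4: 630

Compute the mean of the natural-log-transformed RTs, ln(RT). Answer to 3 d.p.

ln(RT): 6.6554, 6.3596, 6.5582, 6.4457
Σ ln(RT) = 26.0189
Mean = 26.0189/4 = 6.50473

6.505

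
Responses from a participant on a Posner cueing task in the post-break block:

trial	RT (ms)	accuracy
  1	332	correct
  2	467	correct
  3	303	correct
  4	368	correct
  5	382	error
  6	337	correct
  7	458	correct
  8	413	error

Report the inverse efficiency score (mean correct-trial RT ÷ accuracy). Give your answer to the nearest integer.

503 ms

Correct trials (n=6): 332, 467, 303, 368, 337, 458
Mean correct RT = 2265/6 = 377.5000 ms
Proportion correct = 6/8
IES = 377.5000 / (6/8) = 503.333 ms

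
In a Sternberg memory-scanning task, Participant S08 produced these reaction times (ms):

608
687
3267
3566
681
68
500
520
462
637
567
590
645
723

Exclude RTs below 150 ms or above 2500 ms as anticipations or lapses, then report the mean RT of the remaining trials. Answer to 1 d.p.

Excluded: 68, 3267, 3566
Retained (n=11): Σ = 6620
Mean = 6620/11 = 601.8182

601.8 ms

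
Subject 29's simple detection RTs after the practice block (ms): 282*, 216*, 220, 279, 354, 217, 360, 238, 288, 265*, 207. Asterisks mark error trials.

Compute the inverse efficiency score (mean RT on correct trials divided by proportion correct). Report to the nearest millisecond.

Correct trials (n=8): 220, 279, 354, 217, 360, 238, 288, 207
Mean correct RT = 2163/8 = 270.3750 ms
Proportion correct = 8/11
IES = 270.3750 / (8/11) = 371.766 ms

372 ms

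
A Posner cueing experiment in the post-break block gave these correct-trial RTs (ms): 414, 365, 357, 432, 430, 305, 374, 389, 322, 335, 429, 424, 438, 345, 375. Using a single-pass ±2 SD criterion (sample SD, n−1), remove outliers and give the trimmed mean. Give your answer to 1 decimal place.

n = 15, ΣRT = 5734, M = 382.267
Σ(x−M)² = 27118.93; s = √(27118.93/14) = 44.012
Cutoffs: 382.267 ± 2·44.012 → [294.2, 470.3]
No RTs fall outside the cutoffs; all 15 retained. Mean = 5734/15 = 382.267

382.3 ms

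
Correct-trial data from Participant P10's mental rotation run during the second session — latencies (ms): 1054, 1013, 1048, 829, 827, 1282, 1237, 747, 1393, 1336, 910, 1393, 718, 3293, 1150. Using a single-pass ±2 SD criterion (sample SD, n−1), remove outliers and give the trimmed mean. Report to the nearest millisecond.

1067 ms

n = 15, ΣRT = 18230, M = 1215.333
Σ(x−M)² = 5358501.33; s = √(5358501.33/14) = 618.668
Cutoffs: 1215.333 ± 2·618.668 → [-22.0, 2452.7]
Outside: 3293 → excluded.
Retained (n=14): Σ = 14937, mean = 14937/14 = 1066.929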